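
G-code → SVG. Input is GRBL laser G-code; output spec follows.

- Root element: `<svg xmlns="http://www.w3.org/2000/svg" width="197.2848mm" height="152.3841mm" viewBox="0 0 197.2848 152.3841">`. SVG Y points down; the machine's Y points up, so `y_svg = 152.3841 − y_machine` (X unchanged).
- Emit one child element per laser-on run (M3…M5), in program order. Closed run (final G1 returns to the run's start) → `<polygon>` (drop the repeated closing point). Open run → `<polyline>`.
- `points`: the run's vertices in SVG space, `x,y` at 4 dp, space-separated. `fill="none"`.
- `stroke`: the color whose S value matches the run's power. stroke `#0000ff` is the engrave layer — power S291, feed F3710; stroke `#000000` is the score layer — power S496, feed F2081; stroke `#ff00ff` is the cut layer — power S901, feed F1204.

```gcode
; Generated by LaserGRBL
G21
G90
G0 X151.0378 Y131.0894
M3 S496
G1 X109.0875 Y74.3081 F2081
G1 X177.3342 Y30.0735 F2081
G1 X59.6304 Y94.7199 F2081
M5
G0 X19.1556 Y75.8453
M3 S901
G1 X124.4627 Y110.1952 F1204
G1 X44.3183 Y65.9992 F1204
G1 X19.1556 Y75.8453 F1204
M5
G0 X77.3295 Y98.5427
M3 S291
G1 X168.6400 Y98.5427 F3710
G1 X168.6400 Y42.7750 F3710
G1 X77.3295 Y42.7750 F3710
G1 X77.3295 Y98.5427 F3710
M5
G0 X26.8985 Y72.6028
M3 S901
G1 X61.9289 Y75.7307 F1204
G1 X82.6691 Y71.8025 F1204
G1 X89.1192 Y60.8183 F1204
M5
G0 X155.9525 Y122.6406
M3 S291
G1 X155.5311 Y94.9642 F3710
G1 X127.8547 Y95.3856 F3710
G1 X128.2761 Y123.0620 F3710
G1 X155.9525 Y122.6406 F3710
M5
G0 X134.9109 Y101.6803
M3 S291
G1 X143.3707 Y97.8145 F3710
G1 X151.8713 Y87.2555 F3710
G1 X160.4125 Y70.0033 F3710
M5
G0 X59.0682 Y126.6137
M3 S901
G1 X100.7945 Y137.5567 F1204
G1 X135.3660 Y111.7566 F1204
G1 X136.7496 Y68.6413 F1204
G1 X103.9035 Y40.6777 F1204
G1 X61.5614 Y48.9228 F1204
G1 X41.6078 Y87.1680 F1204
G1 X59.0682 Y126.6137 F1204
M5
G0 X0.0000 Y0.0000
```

<svg xmlns="http://www.w3.org/2000/svg" width="197.2848mm" height="152.3841mm" viewBox="0 0 197.2848 152.3841">
  <polyline points="151.0378,21.2947 109.0875,78.0760 177.3342,122.3106 59.6304,57.6642" fill="none" stroke="#000000"/>
  <polygon points="19.1556,76.5388 124.4627,42.1889 44.3183,86.3849" fill="none" stroke="#ff00ff"/>
  <polygon points="77.3295,53.8414 168.6400,53.8414 168.6400,109.6091 77.3295,109.6091" fill="none" stroke="#0000ff"/>
  <polyline points="26.8985,79.7813 61.9289,76.6534 82.6691,80.5816 89.1192,91.5658" fill="none" stroke="#ff00ff"/>
  <polygon points="155.9525,29.7435 155.5311,57.4199 127.8547,56.9985 128.2761,29.3221" fill="none" stroke="#0000ff"/>
  <polyline points="134.9109,50.7038 143.3707,54.5696 151.8713,65.1286 160.4125,82.3808" fill="none" stroke="#0000ff"/>
  <polygon points="59.0682,25.7704 100.7945,14.8274 135.3660,40.6275 136.7496,83.7428 103.9035,111.7064 61.5614,103.4613 41.6078,65.2161" fill="none" stroke="#ff00ff"/>
</svg>

Each laser-on run becomes one SVG element. Flip Y back into SVG space with y_svg = 152.3841 − y_machine.

Run 1: S496 ⇒ score layer `#000000`. The run is open, so emit a `<polyline>` with points (Y-flipped): 151.0378,21.2947 109.0875,78.0760 177.3342,122.3106 59.6304,57.6642.

Run 2: the run's S901 means `#ff00ff` (cut). The run returns to its start, so emit a `<polygon>` with points (Y-flipped): 19.1556,76.5388 124.4627,42.1889 44.3183,86.3849.

Run 3: the run's S291 means `#0000ff` (engrave). The run returns to its start, so emit a `<polygon>` with points (Y-flipped): 77.3295,53.8414 168.6400,53.8414 168.6400,109.6091 77.3295,109.6091.

Run 4: the run's S901 means `#ff00ff` (cut). The run is open, so emit a `<polyline>` with points (Y-flipped): 26.8985,79.7813 61.9289,76.6534 82.6691,80.5816 89.1192,91.5658.

Run 5: the run's S291 means `#0000ff` (engrave). The run returns to its start, so emit a `<polygon>` with points (Y-flipped): 155.9525,29.7435 155.5311,57.4199 127.8547,56.9985 128.2761,29.3221.

Run 6: the run's S291 means `#0000ff` (engrave). The run is open, so emit a `<polyline>` with points (Y-flipped): 134.9109,50.7038 143.3707,54.5696 151.8713,65.1286 160.4125,82.3808.

Run 7: power S901 maps to stroke `#ff00ff` (cut). The run returns to its start, so emit a `<polygon>` with points (Y-flipped): 59.0682,25.7704 100.7945,14.8274 135.3660,40.6275 136.7496,83.7428 103.9035,111.7064 61.5614,103.4613 41.6078,65.2161.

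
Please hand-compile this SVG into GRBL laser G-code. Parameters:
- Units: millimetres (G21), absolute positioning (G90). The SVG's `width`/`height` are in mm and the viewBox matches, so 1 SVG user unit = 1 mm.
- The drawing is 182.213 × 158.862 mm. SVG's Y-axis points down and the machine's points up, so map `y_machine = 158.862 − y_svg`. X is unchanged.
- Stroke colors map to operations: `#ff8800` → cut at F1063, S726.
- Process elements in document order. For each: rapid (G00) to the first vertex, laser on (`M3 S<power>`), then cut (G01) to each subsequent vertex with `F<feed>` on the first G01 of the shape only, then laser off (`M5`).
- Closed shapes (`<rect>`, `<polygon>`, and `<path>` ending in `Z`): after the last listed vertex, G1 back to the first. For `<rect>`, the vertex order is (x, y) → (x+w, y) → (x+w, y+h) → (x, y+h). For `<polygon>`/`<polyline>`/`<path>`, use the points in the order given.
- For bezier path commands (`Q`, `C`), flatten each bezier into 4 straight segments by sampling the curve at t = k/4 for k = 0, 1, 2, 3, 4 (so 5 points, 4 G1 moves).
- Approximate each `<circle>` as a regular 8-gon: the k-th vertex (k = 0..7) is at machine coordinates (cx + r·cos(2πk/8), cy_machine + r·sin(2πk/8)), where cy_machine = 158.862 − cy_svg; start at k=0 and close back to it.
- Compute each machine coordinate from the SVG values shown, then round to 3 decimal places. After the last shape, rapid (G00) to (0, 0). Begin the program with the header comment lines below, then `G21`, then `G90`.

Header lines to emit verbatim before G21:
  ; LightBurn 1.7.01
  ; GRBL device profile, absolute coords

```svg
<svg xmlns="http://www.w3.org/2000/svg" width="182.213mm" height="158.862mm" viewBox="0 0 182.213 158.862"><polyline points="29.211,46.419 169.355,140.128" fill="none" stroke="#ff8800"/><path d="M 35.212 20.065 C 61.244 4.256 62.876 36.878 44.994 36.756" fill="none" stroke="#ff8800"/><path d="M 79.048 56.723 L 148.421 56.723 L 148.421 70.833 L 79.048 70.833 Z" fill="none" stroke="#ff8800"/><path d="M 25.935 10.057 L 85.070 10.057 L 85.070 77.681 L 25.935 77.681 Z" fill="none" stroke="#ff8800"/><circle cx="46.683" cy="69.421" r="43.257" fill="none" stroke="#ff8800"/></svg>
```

1 u = 1 mm; y_m = 158.862 − y.

[1] `<polyline>` line segment, #ff8800→cut S726 F1063: (29.211,112.443) → (169.355,18.734)

[2] `<path>` cubic bezier, #ff8800→cut S726 F1063: (35.212,138.797) → (50.237,142.841) → (56.571,136.334) → (54.670,126.886) → (44.994,122.106)

[3] `<path>` rectangle, #ff8800→cut S726 F1063: (79.048,102.139) → (148.421,102.139) → (148.421,88.029) → (79.048,88.029) → (79.048,102.139) (closed)

[4] `<path>` rectangle, #ff8800→cut S726 F1063: (25.935,148.805) → (85.070,148.805) → (85.070,81.181) → (25.935,81.181) → (25.935,148.805) (closed)

[5] `<circle>` circle, #ff8800→cut S726 F1063: (89.940,89.441) → (77.270,120.028) → (46.683,132.698) → (16.096,120.028) → (3.426,89.441) → (16.096,58.854) → (46.683,46.184) → (77.270,58.854) → (89.940,89.441) (closed)

; LightBurn 1.7.01
; GRBL device profile, absolute coords
G21
G90
G00 X29.211 Y112.443
M3 S726
G01 X169.355 Y18.734 F1063
M5
G00 X35.212 Y138.797
M3 S726
G01 X50.237 Y142.841 F1063
G01 X56.571 Y136.334
G01 X54.670 Y126.886
G01 X44.994 Y122.106
M5
G00 X79.048 Y102.139
M3 S726
G01 X148.421 Y102.139 F1063
G01 X148.421 Y88.029
G01 X79.048 Y88.029
G01 X79.048 Y102.139
M5
G00 X25.935 Y148.805
M3 S726
G01 X85.070 Y148.805 F1063
G01 X85.070 Y81.181
G01 X25.935 Y81.181
G01 X25.935 Y148.805
M5
G00 X89.940 Y89.441
M3 S726
G01 X77.270 Y120.028 F1063
G01 X46.683 Y132.698
G01 X16.096 Y120.028
G01 X3.426 Y89.441
G01 X16.096 Y58.854
G01 X46.683 Y46.184
G01 X77.270 Y58.854
G01 X89.940 Y89.441
M5
G00 X0.000 Y0.000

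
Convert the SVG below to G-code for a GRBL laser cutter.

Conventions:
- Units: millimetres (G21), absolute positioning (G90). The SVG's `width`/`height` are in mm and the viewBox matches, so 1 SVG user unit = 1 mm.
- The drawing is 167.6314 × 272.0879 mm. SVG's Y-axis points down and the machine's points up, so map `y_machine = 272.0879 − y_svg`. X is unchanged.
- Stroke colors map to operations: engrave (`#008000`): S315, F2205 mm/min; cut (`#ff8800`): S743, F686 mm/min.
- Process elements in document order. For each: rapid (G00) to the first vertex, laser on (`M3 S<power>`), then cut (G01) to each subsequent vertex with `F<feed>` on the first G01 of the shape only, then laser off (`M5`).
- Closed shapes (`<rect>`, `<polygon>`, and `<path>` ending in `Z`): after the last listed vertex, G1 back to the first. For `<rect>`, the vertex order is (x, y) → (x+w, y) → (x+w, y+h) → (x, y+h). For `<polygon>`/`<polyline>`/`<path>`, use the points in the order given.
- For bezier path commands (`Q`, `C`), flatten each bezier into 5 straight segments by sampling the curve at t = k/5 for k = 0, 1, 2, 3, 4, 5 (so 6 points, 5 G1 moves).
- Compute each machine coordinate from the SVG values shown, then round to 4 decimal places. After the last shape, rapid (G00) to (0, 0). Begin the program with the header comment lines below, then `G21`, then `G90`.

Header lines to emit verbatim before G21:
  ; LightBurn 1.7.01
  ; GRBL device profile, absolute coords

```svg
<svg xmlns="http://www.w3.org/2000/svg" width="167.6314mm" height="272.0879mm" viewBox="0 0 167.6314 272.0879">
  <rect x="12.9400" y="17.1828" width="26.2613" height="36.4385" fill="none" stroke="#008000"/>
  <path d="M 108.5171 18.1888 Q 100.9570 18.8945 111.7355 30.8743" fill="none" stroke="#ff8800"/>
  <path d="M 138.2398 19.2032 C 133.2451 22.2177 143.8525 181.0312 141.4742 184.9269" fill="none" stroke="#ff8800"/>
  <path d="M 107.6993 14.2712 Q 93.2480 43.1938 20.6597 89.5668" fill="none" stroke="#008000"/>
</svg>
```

; LightBurn 1.7.01
; GRBL device profile, absolute coords
G21
G90
G00 X12.9400 Y254.9051
M3 S315
G01 X39.2013 Y254.9051 F2205
G01 X39.2013 Y218.4666
G01 X12.9400 Y218.4666
G01 X12.9400 Y254.9051
M5
G00 X108.5171 Y253.8991
M3 S743
G01 X106.2266 Y253.1659 F686
G01 X105.4032 Y251.5307
G01 X106.0469 Y248.9936
G01 X108.1576 Y245.5546
G01 X111.7355 Y241.2136
M5
G00 X138.2398 Y252.8847
M3 S743
G01 X136.8865 Y234.8659 F686
G01 X137.9055 Y194.3697
G01 X139.9246 Y146.3105
G01 X141.5716 Y105.6028
G01 X141.4742 Y87.1610
M5
G00 X107.6993 Y257.8167
M3 S315
G01 X99.5933 Y245.5496 F2205
G01 X86.8363 Y231.8866
G01 X69.4284 Y216.8274
G01 X47.3695 Y200.3723
G01 X20.6597 Y182.5211
M5
G00 X0.0000 Y0.0000

viewBox `0 0 167.6314 272.0879` with mm width/height → 1 unit = 1 mm. Flip: y_m = 272.0879 − y_svg.

**Shape 1** — `<rect>` rectangle, stroke `#008000` → engrave (S315, F2205). Machine vertices: (12.9400,254.9051) → (39.2013,254.9051) → (39.2013,218.4666) → (12.9400,218.4666) → (12.9400,254.9051). Closed: final G1 returns to the first vertex.

**Shape 2** — `<path>` quadratic bezier, stroke `#ff8800` → cut (S743, F686). Control points (SVG): P0=(108.5171,18.1888), P1=(100.9570,18.8945), P2=(111.7355,30.8743); sampled at t=k/5. Machine vertices: (108.5171,253.8991) → (106.2266,253.1659) → (105.4032,251.5307) → (106.0469,248.9936) → (108.1576,245.5546) → (111.7355,241.2136). Open path.

**Shape 3** — `<path>` cubic bezier, stroke `#ff8800` → cut (S743, F686). Control points (SVG): P0=(138.2398,19.2032), P1=(133.2451,22.2177), P2=(143.8525,181.0312), P3=(141.4742,184.9269); sampled at t=k/5. Machine vertices: (138.2398,252.8847) → (136.8865,234.8659) → (137.9055,194.3697) → (139.9246,146.3105) → (141.5716,105.6028) → (141.4742,87.1610). Open path.

**Shape 4** — `<path>` quadratic bezier, stroke `#008000` → engrave (S315, F2205). Control points (SVG): P0=(107.6993,14.2712), P1=(93.2480,43.1938), P2=(20.6597,89.5668); sampled at t=k/5. Machine vertices: (107.6993,257.8167) → (99.5933,245.5496) → (86.8363,231.8866) → (69.4284,216.8274) → (47.3695,200.3723) → (20.6597,182.5211). Open path.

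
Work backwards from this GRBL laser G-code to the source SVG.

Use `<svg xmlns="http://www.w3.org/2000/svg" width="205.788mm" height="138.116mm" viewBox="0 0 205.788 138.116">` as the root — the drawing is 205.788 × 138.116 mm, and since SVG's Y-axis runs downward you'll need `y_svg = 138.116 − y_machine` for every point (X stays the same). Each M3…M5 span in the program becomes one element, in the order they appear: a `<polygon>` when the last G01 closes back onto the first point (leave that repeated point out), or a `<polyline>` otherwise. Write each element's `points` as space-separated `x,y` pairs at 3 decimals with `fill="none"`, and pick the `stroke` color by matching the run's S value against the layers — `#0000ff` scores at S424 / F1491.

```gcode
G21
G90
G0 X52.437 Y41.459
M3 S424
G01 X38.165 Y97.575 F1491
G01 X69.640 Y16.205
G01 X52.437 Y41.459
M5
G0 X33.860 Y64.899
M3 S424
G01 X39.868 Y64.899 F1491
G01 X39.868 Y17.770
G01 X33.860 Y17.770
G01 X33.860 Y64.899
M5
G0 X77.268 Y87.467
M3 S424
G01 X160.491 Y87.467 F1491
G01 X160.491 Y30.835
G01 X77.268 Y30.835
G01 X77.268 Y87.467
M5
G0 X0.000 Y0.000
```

Machine Y-up, SVG Y-down with viewBox height 138.116, so y_svg = 138.116 − y_machine; X carries over. Every run uses S424, so all elements get stroke `#0000ff` (score).

Run 1: The run returns to its start, so emit a `<polygon>` with points (Y-flipped): 52.437,96.657 38.165,40.541 69.640,121.911.

Run 2: The run returns to its start, so emit a `<polygon>` with points (Y-flipped): 33.860,73.217 39.868,73.217 39.868,120.346 33.860,120.346.

Run 3: The run returns to its start, so emit a `<polygon>` with points (Y-flipped): 77.268,50.649 160.491,50.649 160.491,107.281 77.268,107.281.

<svg xmlns="http://www.w3.org/2000/svg" width="205.788mm" height="138.116mm" viewBox="0 0 205.788 138.116">
  <polygon points="52.437,96.657 38.165,40.541 69.640,121.911" fill="none" stroke="#0000ff"/>
  <polygon points="33.860,73.217 39.868,73.217 39.868,120.346 33.860,120.346" fill="none" stroke="#0000ff"/>
  <polygon points="77.268,50.649 160.491,50.649 160.491,107.281 77.268,107.281" fill="none" stroke="#0000ff"/>
</svg>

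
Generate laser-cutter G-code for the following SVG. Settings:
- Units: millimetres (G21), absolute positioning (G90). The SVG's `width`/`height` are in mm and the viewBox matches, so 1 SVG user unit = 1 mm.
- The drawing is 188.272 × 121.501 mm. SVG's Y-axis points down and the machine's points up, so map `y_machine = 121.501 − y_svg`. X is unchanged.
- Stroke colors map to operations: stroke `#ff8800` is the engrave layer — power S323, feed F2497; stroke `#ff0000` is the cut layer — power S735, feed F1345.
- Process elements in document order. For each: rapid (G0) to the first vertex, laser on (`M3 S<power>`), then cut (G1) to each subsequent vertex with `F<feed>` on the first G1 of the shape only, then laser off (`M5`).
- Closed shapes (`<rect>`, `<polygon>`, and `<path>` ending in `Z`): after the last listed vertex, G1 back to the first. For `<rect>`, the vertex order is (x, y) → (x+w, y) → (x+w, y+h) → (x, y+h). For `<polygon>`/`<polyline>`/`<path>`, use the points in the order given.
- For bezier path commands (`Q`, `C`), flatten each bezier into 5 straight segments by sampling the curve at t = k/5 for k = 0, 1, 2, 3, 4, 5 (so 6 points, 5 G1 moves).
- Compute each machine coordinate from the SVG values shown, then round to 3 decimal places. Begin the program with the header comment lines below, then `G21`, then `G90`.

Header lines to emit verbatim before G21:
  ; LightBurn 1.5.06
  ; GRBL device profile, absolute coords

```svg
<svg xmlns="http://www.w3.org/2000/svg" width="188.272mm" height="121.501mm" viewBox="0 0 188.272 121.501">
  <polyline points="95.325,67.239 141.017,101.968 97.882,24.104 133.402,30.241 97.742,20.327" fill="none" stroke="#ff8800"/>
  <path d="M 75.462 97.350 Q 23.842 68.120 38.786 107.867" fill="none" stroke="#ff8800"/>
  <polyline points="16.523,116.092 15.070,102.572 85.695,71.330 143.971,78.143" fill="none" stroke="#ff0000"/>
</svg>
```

; LightBurn 1.5.06
; GRBL device profile, absolute coords
G21
G90
G0 X95.325 Y54.262
M3 S323
G1 X141.017 Y19.533 F2497
G1 X97.882 Y97.397
G1 X133.402 Y91.260
G1 X97.742 Y101.174
M5
G0 X75.462 Y24.151
M3 S323
G1 X57.477 Y33.084 F2497
G1 X44.816 Y36.499
G1 X37.481 Y34.395
G1 X35.471 Y26.774
G1 X38.786 Y13.634
M5
G0 X16.523 Y5.409
M3 S735
G1 X15.070 Y18.929 F1345
G1 X85.695 Y50.171
G1 X143.971 Y43.358
M5

Since the viewBox matches the mm dimensions, user units are millimetres directly. The only transform is the Y-flip y_m = 121.501 − y_svg.

Shape 1 is a open polyline drawn with `<polyline>`. Its stroke #ff8800 means engrave at S323, F2497. After flipping Y the toolpath is (95.325,54.262) → (141.017,19.533) → (97.882,97.397) → (133.402,91.260) → (97.742,101.174).

Shape 2 is a quadratic bezier drawn with `<path>`. Its stroke #ff8800 means engrave at S323, F2497. After flipping Y the toolpath is (75.462,24.151) → (57.477,33.084) → (44.816,36.499) → (37.481,34.395) → (35.471,26.774) → (38.786,13.634).

Shape 3 is a open polyline drawn with `<polyline>`. Its stroke #ff0000 means cut at S735, F1345. After flipping Y the toolpath is (16.523,5.409) → (15.070,18.929) → (85.695,50.171) → (143.971,43.358).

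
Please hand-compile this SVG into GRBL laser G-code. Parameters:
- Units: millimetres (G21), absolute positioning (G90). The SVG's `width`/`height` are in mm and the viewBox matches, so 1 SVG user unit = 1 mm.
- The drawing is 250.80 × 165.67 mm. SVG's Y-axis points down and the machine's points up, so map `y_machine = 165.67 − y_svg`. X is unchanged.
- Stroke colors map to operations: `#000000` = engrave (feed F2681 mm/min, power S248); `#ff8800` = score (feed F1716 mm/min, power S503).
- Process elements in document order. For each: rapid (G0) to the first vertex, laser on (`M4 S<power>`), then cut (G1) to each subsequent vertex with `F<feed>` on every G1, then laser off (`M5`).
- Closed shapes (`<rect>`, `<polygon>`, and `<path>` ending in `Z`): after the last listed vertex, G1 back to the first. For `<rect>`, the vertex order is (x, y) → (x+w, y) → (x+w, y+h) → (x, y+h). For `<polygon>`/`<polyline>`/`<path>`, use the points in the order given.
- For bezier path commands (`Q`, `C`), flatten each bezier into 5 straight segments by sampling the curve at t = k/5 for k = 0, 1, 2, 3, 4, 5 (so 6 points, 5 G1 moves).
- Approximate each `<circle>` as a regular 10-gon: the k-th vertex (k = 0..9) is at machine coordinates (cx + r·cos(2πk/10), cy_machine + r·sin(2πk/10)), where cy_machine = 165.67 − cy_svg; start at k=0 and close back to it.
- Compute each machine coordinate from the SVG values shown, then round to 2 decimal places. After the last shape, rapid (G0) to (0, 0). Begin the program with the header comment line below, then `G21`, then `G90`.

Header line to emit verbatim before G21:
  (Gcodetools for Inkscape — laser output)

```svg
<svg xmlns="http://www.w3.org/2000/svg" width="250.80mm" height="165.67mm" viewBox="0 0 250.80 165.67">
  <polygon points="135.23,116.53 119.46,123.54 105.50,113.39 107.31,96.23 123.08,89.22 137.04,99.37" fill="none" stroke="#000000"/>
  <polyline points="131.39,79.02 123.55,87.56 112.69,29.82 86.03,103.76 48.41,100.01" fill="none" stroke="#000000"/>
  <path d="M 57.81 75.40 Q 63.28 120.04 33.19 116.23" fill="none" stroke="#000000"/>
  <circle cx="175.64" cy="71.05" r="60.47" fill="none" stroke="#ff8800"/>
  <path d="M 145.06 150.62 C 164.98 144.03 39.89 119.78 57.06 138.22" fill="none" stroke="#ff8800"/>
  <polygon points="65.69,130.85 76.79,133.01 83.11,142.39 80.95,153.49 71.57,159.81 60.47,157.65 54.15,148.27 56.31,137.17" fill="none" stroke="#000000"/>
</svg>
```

(Gcodetools for Inkscape — laser output)
G21
G90
G0 X135.23 Y49.14
M4 S248
G1 X119.46 Y42.13 F2681
G1 X105.50 Y52.28 F2681
G1 X107.31 Y69.44 F2681
G1 X123.08 Y76.45 F2681
G1 X137.04 Y66.30 F2681
G1 X135.23 Y49.14 F2681
M5
G0 X131.39 Y86.65
M4 S248
G1 X123.55 Y78.11 F2681
G1 X112.69 Y135.85 F2681
G1 X86.03 Y61.91 F2681
G1 X48.41 Y65.66 F2681
M5
G0 X57.81 Y90.27
M4 S248
G1 X58.58 Y74.35 F2681
G1 X56.50 Y62.31 F2681
G1 X51.57 Y54.14 F2681
G1 X43.80 Y49.85 F2681
G1 X33.19 Y49.44 F2681
M5
G0 X236.11 Y94.62
M4 S503
G1 X224.56 Y130.16 F1716
G1 X194.33 Y152.13 F1716
G1 X156.95 Y152.13 F1716
G1 X126.72 Y130.16 F1716
G1 X115.17 Y94.62 F1716
G1 X126.72 Y59.08 F1716
G1 X156.95 Y37.11 F1716
G1 X194.33 Y37.11 F1716
G1 X224.56 Y59.08 F1716
G1 X236.11 Y94.62 F1716
M5
G0 X145.06 Y15.05
M4 S503
G1 X141.91 Y20.64 F1716
G1 X117.74 Y27.57 F1716
G1 X86.36 Y32.95 F1716
G1 X61.53 Y33.87 F1716
G1 X57.06 Y27.45 F1716
M5
G0 X65.69 Y34.82
M4 S248
G1 X76.79 Y32.66 F2681
G1 X83.11 Y23.28 F2681
G1 X80.95 Y12.18 F2681
G1 X71.57 Y5.86 F2681
G1 X60.47 Y8.02 F2681
G1 X54.15 Y17.40 F2681
G1 X56.31 Y28.50 F2681
G1 X65.69 Y34.82 F2681
M5
G0 X0.00 Y0.00

Since the viewBox matches the mm dimensions, user units are millimetres directly. The only transform is the Y-flip y_m = 165.67 − y_svg.

Shape 1 is a regular polygon drawn with `<polygon>`. Its stroke #000000 means engrave at S248, F2681. After flipping Y the toolpath is (135.23,49.14) → (119.46,42.13) → (105.50,52.28) → (107.31,69.44) → (123.08,76.45) → (137.04,66.30) → (135.23,49.14), returning to the start.

Shape 2 is a open polyline drawn with `<polyline>`. Its stroke #000000 means engrave at S248, F2681. After flipping Y the toolpath is (131.39,86.65) → (123.55,78.11) → (112.69,135.85) → (86.03,61.91) → (48.41,65.66).

Shape 3 is a quadratic bezier drawn with `<path>`. Its stroke #000000 means engrave at S248, F2681. After flipping Y the toolpath is (57.81,90.27) → (58.58,74.35) → (56.50,62.31) → (51.57,54.14) → (43.80,49.85) → (33.19,49.44).

Shape 4 is a circle drawn with `<circle>`. Its stroke #ff8800 means score at S503, F1716. After flipping Y the toolpath is (236.11,94.62) → (224.56,130.16) → (194.33,152.13) → (156.95,152.13) → (126.72,130.16) → (115.17,94.62) → (126.72,59.08) → (156.95,37.11) → (194.33,37.11) → (224.56,59.08) → (236.11,94.62), returning to the start.

Shape 5 is a cubic bezier drawn with `<path>`. Its stroke #ff8800 means score at S503, F1716. After flipping Y the toolpath is (145.06,15.05) → (141.91,20.64) → (117.74,27.57) → (86.36,32.95) → (61.53,33.87) → (57.06,27.45).

Shape 6 is a regular polygon drawn with `<polygon>`. Its stroke #000000 means engrave at S248, F2681. After flipping Y the toolpath is (65.69,34.82) → (76.79,32.66) → (83.11,23.28) → (80.95,12.18) → (71.57,5.86) → (60.47,8.02) → (54.15,17.40) → (56.31,28.50) → (65.69,34.82), returning to the start.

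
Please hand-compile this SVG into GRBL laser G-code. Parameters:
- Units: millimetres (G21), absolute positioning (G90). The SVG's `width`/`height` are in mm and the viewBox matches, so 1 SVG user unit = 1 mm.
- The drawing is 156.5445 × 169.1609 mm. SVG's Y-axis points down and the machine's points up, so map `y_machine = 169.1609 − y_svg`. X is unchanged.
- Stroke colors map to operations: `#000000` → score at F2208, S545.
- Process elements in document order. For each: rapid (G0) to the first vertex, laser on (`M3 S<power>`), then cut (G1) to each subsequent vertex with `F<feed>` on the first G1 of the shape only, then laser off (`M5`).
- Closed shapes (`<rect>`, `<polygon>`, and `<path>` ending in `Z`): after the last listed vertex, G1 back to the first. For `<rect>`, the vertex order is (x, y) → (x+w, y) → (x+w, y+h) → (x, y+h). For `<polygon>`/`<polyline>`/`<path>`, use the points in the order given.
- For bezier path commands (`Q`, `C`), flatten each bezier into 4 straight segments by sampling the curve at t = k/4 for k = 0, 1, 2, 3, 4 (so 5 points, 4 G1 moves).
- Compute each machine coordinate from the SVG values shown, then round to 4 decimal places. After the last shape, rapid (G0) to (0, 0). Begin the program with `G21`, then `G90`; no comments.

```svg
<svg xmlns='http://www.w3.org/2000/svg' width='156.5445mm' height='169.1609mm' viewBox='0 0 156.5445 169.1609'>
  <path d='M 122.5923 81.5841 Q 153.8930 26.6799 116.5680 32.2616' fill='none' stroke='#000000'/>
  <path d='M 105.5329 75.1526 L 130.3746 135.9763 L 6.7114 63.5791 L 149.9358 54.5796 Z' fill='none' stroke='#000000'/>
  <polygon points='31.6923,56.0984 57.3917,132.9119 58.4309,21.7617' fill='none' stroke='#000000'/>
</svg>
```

1 u = 1 mm; y_m = 169.1609 − y.

[1] `<path>` quadratic bezier, #000000→score S545 F2208: (122.5923,87.5768) → (133.9535,111.2485) → (136.7366,127.3595) → (130.9414,135.9098) → (116.5680,136.8993)

[2] `<path>` closed polygon, #000000→score S545 F2208: (105.5329,94.0083) → (130.3746,33.1846) → (6.7114,105.5818) → (149.9358,114.5813) → (105.5329,94.0083) (closed)

[3] `<polygon>` closed polygon, #000000→score S545 F2208: (31.6923,113.0625) → (57.3917,36.2490) → (58.4309,147.3992) → (31.6923,113.0625) (closed)

G21
G90
G0 X122.5923 Y87.5768
M3 S545
G1 X133.9535 Y111.2485 F2208
G1 X136.7366 Y127.3595
G1 X130.9414 Y135.9098
G1 X116.5680 Y136.8993
M5
G0 X105.5329 Y94.0083
M3 S545
G1 X130.3746 Y33.1846 F2208
G1 X6.7114 Y105.5818
G1 X149.9358 Y114.5813
G1 X105.5329 Y94.0083
M5
G0 X31.6923 Y113.0625
M3 S545
G1 X57.3917 Y36.2490 F2208
G1 X58.4309 Y147.3992
G1 X31.6923 Y113.0625
M5
G0 X0.0000 Y0.0000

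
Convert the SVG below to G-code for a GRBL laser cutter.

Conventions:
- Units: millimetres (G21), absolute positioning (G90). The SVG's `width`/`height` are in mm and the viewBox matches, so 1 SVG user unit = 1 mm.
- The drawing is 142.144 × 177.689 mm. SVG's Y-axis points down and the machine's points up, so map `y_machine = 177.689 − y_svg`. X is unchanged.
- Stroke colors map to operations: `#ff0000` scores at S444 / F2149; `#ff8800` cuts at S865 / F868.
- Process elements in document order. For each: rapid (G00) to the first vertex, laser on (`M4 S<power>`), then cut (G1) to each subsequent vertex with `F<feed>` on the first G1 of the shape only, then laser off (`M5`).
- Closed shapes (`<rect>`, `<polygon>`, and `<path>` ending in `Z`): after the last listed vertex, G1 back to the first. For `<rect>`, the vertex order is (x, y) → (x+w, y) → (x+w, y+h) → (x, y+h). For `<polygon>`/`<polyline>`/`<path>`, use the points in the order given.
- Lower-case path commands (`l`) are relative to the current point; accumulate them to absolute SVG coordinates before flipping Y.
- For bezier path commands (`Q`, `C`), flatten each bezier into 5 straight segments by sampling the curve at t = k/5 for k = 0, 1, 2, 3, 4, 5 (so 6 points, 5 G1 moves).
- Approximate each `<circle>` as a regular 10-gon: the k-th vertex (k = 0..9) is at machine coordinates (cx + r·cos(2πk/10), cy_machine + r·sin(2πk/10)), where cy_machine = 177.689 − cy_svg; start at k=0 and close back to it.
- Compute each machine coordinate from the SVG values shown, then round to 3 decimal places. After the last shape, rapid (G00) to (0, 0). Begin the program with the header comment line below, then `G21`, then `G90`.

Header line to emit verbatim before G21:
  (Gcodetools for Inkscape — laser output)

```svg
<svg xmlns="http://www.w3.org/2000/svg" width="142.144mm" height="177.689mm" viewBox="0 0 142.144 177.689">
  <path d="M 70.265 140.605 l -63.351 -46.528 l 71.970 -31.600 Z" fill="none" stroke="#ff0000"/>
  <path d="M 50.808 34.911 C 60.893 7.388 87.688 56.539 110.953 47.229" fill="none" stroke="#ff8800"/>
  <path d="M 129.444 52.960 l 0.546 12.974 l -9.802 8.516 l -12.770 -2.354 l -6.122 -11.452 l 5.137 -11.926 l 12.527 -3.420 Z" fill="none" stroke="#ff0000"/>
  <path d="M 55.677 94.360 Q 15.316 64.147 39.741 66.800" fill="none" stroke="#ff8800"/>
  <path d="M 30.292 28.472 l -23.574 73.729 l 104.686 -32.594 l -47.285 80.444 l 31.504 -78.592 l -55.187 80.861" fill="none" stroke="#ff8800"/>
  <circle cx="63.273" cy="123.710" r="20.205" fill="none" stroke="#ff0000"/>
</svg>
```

viewBox `0 0 142.144 177.689` with mm width/height → 1 unit = 1 mm. Flip: y_m = 177.689 − y_svg.

**Shape 1** — `<path>` regular polygon, stroke `#ff0000` → score (S444, F2149). Machine vertices: (70.265,37.084) → (6.914,83.612) → (78.884,115.212) → (70.265,37.084). Closed: final G1 returns to the first vertex.

**Shape 2** — `<path>` cubic bezier, stroke `#ff8800` → cut (S865, F868). Control points (SVG): P0=(50.808,34.911), P1=(60.893,7.388), P2=(87.688,56.539), P3=(110.953,47.229); sampled at t=k/5. Machine vertices: (50.808,142.778) → (58.702,151.172) → (69.635,147.651) → (82.636,138.701) → (96.732,130.808) → (110.953,130.460). Open path.

**Shape 3** — `<path>` regular polygon, stroke `#ff0000` → score (S444, F2149). Machine vertices: (129.444,124.729) → (129.990,111.755) → (120.188,103.239) → (107.418,105.593) → (101.296,117.045) → (106.433,128.971) → (118.960,132.391) → (129.444,124.729). Closed: final G1 returns to the first vertex.

**Shape 4** — `<path>` quadratic bezier, stroke `#ff8800` → cut (S865, F868). Control points (SVG): P0=(55.677,94.360), P1=(15.316,64.147), P2=(39.741,66.800); sampled at t=k/5. Machine vertices: (55.677,83.329) → (42.124,94.100) → (33.754,102.241) → (30.567,107.753) → (32.562,110.636) → (39.741,110.889). Open path.

**Shape 5** — `<path>` open polyline, stroke `#ff8800` → cut (S865, F868). Machine vertices: (30.292,149.217) → (6.718,75.488) → (111.404,108.082) → (64.119,27.638) → (95.623,106.230) → (40.436,25.369). Open path.

**Shape 6** — `<circle>` circle, stroke `#ff0000` → score (S444, F2149). Machine vertices: (83.478,53.979) → (79.619,65.855) → (69.517,73.195) → (57.029,73.195) → (46.927,65.855) → (43.068,53.979) → (46.927,42.103) → (57.029,34.763) → (69.517,34.763) → (79.619,42.103) → (83.478,53.979). Closed: final G1 returns to the first vertex.

(Gcodetools for Inkscape — laser output)
G21
G90
G00 X70.265 Y37.084
M4 S444
G1 X6.914 Y83.612 F2149
G1 X78.884 Y115.212
G1 X70.265 Y37.084
M5
G00 X50.808 Y142.778
M4 S865
G1 X58.702 Y151.172 F868
G1 X69.635 Y147.651
G1 X82.636 Y138.701
G1 X96.732 Y130.808
G1 X110.953 Y130.460
M5
G00 X129.444 Y124.729
M4 S444
G1 X129.990 Y111.755 F2149
G1 X120.188 Y103.239
G1 X107.418 Y105.593
G1 X101.296 Y117.045
G1 X106.433 Y128.971
G1 X118.960 Y132.391
G1 X129.444 Y124.729
M5
G00 X55.677 Y83.329
M4 S865
G1 X42.124 Y94.100 F868
G1 X33.754 Y102.241
G1 X30.567 Y107.753
G1 X32.562 Y110.636
G1 X39.741 Y110.889
M5
G00 X30.292 Y149.217
M4 S865
G1 X6.718 Y75.488 F868
G1 X111.404 Y108.082
G1 X64.119 Y27.638
G1 X95.623 Y106.230
G1 X40.436 Y25.369
M5
G00 X83.478 Y53.979
M4 S444
G1 X79.619 Y65.855 F2149
G1 X69.517 Y73.195
G1 X57.029 Y73.195
G1 X46.927 Y65.855
G1 X43.068 Y53.979
G1 X46.927 Y42.103
G1 X57.029 Y34.763
G1 X69.517 Y34.763
G1 X79.619 Y42.103
G1 X83.478 Y53.979
M5
G00 X0.000 Y0.000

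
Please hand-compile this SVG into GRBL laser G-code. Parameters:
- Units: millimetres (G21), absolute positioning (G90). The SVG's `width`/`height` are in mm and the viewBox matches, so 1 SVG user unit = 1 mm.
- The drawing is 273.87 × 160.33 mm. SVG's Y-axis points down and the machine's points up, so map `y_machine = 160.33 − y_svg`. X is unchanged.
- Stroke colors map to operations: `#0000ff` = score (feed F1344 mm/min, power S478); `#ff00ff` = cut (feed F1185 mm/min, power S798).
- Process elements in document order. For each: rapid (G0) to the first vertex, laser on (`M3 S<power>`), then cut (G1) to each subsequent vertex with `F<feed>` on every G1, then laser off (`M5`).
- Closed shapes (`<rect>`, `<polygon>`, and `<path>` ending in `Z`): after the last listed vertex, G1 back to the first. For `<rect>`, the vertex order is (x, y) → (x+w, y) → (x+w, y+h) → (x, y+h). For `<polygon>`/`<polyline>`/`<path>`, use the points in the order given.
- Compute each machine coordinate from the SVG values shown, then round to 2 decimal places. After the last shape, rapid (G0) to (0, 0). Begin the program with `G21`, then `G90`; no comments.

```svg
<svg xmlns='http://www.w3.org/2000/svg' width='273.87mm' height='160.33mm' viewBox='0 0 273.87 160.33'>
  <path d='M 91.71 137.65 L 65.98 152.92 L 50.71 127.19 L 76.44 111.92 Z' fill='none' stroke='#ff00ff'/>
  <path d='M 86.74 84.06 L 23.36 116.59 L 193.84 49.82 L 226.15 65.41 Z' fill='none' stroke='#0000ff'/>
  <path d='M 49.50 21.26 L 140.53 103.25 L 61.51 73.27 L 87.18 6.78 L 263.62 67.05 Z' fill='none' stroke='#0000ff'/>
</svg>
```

G21
G90
G0 X91.71 Y22.68
M3 S798
G1 X65.98 Y7.41 F1185
G1 X50.71 Y33.14 F1185
G1 X76.44 Y48.41 F1185
G1 X91.71 Y22.68 F1185
M5
G0 X86.74 Y76.27
M3 S478
G1 X23.36 Y43.74 F1344
G1 X193.84 Y110.51 F1344
G1 X226.15 Y94.92 F1344
G1 X86.74 Y76.27 F1344
M5
G0 X49.50 Y139.07
M3 S478
G1 X140.53 Y57.08 F1344
G1 X61.51 Y87.06 F1344
G1 X87.18 Y153.55 F1344
G1 X263.62 Y93.28 F1344
G1 X49.50 Y139.07 F1344
M5
G0 X0.00 Y0.00

1 u = 1 mm; y_m = 160.33 − y.

[1] `<path>` regular polygon, #ff00ff→cut S798 F1185: (91.71,22.68) → (65.98,7.41) → (50.71,33.14) → (76.44,48.41) → (91.71,22.68) (closed)

[2] `<path>` closed polygon, #0000ff→score S478 F1344: (86.74,76.27) → (23.36,43.74) → (193.84,110.51) → (226.15,94.92) → (86.74,76.27) (closed)

[3] `<path>` closed polygon, #0000ff→score S478 F1344: (49.50,139.07) → (140.53,57.08) → (61.51,87.06) → (87.18,153.55) → (263.62,93.28) → (49.50,139.07) (closed)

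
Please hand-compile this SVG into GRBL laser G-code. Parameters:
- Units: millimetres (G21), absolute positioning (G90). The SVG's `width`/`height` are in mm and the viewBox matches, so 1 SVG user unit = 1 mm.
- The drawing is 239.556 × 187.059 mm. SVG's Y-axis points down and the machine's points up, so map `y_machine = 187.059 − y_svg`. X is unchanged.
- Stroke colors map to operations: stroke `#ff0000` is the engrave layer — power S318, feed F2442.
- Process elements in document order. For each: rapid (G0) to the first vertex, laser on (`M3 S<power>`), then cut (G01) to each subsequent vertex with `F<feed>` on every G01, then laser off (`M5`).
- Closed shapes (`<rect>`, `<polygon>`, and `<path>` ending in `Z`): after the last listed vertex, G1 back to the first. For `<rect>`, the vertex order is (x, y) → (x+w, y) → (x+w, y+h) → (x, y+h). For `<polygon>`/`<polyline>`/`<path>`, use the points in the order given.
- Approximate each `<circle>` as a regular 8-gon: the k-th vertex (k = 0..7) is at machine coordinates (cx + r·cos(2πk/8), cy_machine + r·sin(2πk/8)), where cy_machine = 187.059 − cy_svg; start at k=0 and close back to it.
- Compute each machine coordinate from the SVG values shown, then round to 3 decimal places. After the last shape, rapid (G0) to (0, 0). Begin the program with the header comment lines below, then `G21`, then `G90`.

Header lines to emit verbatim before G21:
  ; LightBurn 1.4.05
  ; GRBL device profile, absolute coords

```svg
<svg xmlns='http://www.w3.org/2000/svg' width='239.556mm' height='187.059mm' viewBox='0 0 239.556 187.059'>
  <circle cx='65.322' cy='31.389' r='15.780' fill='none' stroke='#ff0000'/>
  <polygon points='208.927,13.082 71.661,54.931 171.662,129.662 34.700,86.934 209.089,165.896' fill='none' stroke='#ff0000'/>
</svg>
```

1 u = 1 mm; y_m = 187.059 − y.

[1] `<circle>` circle, #ff0000→engrave S318 F2442: (81.102,155.670) → (76.480,166.828) → (65.322,171.450) → (54.164,166.828) → (49.542,155.670) → (54.164,144.512) → (65.322,139.890) → (76.480,144.512) → (81.102,155.670) (closed)

[2] `<polygon>` closed polygon, #ff0000→engrave S318 F2442: (208.927,173.977) → (71.661,132.128) → (171.662,57.397) → (34.700,100.125) → (209.089,21.163) → (208.927,173.977) (closed)

; LightBurn 1.4.05
; GRBL device profile, absolute coords
G21
G90
G0 X81.102 Y155.670
M3 S318
G01 X76.480 Y166.828 F2442
G01 X65.322 Y171.450 F2442
G01 X54.164 Y166.828 F2442
G01 X49.542 Y155.670 F2442
G01 X54.164 Y144.512 F2442
G01 X65.322 Y139.890 F2442
G01 X76.480 Y144.512 F2442
G01 X81.102 Y155.670 F2442
M5
G0 X208.927 Y173.977
M3 S318
G01 X71.661 Y132.128 F2442
G01 X171.662 Y57.397 F2442
G01 X34.700 Y100.125 F2442
G01 X209.089 Y21.163 F2442
G01 X208.927 Y173.977 F2442
M5
G0 X0.000 Y0.000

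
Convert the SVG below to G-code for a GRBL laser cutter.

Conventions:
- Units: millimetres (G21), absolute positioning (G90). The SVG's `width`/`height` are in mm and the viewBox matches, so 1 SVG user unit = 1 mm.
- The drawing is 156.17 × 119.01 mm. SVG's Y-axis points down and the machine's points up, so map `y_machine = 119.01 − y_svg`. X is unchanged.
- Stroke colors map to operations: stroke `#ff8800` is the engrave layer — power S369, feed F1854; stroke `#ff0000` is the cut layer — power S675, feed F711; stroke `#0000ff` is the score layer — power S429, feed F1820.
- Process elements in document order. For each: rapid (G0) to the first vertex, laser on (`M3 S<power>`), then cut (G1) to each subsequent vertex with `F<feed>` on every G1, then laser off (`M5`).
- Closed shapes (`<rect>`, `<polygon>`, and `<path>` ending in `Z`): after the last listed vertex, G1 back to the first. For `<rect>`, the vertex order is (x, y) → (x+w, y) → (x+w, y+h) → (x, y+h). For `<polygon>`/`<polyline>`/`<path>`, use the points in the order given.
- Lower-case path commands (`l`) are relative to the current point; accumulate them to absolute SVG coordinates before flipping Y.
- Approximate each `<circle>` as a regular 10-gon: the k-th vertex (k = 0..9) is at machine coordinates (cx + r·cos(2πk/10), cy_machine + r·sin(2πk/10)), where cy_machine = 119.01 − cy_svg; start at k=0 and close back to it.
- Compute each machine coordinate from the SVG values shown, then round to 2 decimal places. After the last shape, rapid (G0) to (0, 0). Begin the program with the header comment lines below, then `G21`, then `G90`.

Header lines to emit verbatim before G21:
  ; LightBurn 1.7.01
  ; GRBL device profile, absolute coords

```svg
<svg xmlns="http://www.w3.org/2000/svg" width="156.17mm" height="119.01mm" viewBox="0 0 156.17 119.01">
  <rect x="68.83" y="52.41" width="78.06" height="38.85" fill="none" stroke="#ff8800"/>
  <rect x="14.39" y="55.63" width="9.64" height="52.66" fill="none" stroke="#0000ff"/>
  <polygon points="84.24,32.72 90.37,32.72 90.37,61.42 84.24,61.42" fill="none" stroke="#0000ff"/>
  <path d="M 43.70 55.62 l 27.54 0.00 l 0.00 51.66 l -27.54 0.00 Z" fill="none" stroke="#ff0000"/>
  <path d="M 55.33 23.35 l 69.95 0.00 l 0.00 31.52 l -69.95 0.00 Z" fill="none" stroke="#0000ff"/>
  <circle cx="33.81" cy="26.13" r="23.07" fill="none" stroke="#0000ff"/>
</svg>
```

1 u = 1 mm; y_m = 119.01 − y.

[1] `<rect>` rectangle, #ff8800→engrave S369 F1854: (68.83,66.60) → (146.89,66.60) → (146.89,27.75) → (68.83,27.75) → (68.83,66.60) (closed)

[2] `<rect>` rectangle, #0000ff→score S429 F1820: (14.39,63.38) → (24.03,63.38) → (24.03,10.72) → (14.39,10.72) → (14.39,63.38) (closed)

[3] `<polygon>` rectangle, #0000ff→score S429 F1820: (84.24,86.29) → (90.37,86.29) → (90.37,57.59) → (84.24,57.59) → (84.24,86.29) (closed)

[4] `<path>` rectangle, #ff0000→cut S675 F711: (43.70,63.39) → (71.24,63.39) → (71.24,11.73) → (43.70,11.73) → (43.70,63.39) (closed)

[5] `<path>` rectangle, #0000ff→score S429 F1820: (55.33,95.66) → (125.28,95.66) → (125.28,64.14) → (55.33,64.14) → (55.33,95.66) (closed)

[6] `<circle>` circle, #0000ff→score S429 F1820: (56.88,92.88) → (52.47,106.44) → (40.94,114.82) → (26.68,114.82) → (15.15,106.44) → (10.74,92.88) → (15.15,79.32) → (26.68,70.94) → (40.94,70.94) → (52.47,79.32) → (56.88,92.88) (closed)

; LightBurn 1.7.01
; GRBL device profile, absolute coords
G21
G90
G0 X68.83 Y66.60
M3 S369
G1 X146.89 Y66.60 F1854
G1 X146.89 Y27.75 F1854
G1 X68.83 Y27.75 F1854
G1 X68.83 Y66.60 F1854
M5
G0 X14.39 Y63.38
M3 S429
G1 X24.03 Y63.38 F1820
G1 X24.03 Y10.72 F1820
G1 X14.39 Y10.72 F1820
G1 X14.39 Y63.38 F1820
M5
G0 X84.24 Y86.29
M3 S429
G1 X90.37 Y86.29 F1820
G1 X90.37 Y57.59 F1820
G1 X84.24 Y57.59 F1820
G1 X84.24 Y86.29 F1820
M5
G0 X43.70 Y63.39
M3 S675
G1 X71.24 Y63.39 F711
G1 X71.24 Y11.73 F711
G1 X43.70 Y11.73 F711
G1 X43.70 Y63.39 F711
M5
G0 X55.33 Y95.66
M3 S429
G1 X125.28 Y95.66 F1820
G1 X125.28 Y64.14 F1820
G1 X55.33 Y64.14 F1820
G1 X55.33 Y95.66 F1820
M5
G0 X56.88 Y92.88
M3 S429
G1 X52.47 Y106.44 F1820
G1 X40.94 Y114.82 F1820
G1 X26.68 Y114.82 F1820
G1 X15.15 Y106.44 F1820
G1 X10.74 Y92.88 F1820
G1 X15.15 Y79.32 F1820
G1 X26.68 Y70.94 F1820
G1 X40.94 Y70.94 F1820
G1 X52.47 Y79.32 F1820
G1 X56.88 Y92.88 F1820
M5
G0 X0.00 Y0.00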